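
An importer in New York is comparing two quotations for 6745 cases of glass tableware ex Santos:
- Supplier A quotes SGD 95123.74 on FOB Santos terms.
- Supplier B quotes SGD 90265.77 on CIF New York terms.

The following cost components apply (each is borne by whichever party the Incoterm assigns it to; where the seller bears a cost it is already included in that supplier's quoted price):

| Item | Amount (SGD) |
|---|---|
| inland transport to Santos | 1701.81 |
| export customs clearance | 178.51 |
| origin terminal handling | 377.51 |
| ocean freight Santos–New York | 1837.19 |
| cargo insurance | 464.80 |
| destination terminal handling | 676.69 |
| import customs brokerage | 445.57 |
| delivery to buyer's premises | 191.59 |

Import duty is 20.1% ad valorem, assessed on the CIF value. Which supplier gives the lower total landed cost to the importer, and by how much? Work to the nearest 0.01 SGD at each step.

Supplier B is cheaper by SGD 8599.11

Supplier A (FOB):
CIF value = FOB price + freight + insurance = 95123.74 + 1837.19 + 464.80 = 97425.73
Import duty = 97425.73 × 20.1% = 19582.57
Buyer bears (A): 1837.19 + 464.80 + 676.69 + 445.57 + 191.59 = 3615.84
Landed cost (A) = invoice 95123.74 + 3615.84 + duty 19582.57 = 118322.15
Supplier B (CIF):
The CIF price already equals the CIF value: 90265.77
Import duty = 90265.77 × 20.1% = 18143.42
Buyer bears (B): 676.69 + 445.57 + 191.59 = 1313.85
Landed cost (B) = invoice 90265.77 + 1313.85 + duty 18143.42 = 109723.04
Difference = |118322.15 − 109723.04| = 8599.11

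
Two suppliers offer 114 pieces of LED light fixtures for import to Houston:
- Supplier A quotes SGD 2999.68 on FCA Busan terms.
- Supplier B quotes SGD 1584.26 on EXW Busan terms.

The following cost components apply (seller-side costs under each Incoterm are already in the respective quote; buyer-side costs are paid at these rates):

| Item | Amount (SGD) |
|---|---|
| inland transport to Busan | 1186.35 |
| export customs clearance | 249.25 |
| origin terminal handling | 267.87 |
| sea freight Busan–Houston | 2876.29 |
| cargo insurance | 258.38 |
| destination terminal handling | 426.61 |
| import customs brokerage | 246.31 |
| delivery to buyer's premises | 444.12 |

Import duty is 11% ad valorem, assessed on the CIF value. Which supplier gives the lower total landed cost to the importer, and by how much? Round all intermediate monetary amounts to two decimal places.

Supplier A (FCA):
CIF value = FCA price + origin terminal + freight + insurance = 2999.68 + 267.87 + 2876.29 + 258.38 = 6402.22
Import duty = 6402.22 × 11% = 704.24
Buyer bears (A): 267.87 + 2876.29 + 258.38 + 426.61 + 246.31 + 444.12 = 4519.58
Landed cost (A) = invoice 2999.68 + 4519.58 + duty 704.24 = 8223.50
Supplier B (EXW):
CIF value = EXW price + inland to port + export clearance + origin terminal + freight + insurance = 1584.26 + 1186.35 + 249.25 + 267.87 + 2876.29 + 258.38 = 6422.40
Import duty = 6422.40 × 11% = 706.46
Buyer bears (B): 1186.35 + 249.25 + 267.87 + 2876.29 + 258.38 + 426.61 + 246.31 + 444.12 = 5955.18
Landed cost (B) = invoice 1584.26 + 5955.18 + duty 706.46 = 8245.90
Difference = |8223.50 − 8245.90| = 22.40

Supplier A is cheaper by SGD 22.40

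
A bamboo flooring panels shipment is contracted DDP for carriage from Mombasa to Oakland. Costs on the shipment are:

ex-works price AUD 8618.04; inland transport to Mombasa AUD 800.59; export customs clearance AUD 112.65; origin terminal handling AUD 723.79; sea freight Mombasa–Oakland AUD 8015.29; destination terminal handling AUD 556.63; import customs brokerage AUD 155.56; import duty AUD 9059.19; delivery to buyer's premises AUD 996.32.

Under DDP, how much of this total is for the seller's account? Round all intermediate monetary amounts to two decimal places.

Seller's account: AUD 29038.06

DDP: the seller bears all costs including import duty.
Seller's account: goods 8618.04 + inland to port 800.59 + export clearance 112.65 + origin terminal 723.79 + freight 8015.29 + destination terminal 556.63 + brokerage 155.56 + duty 9059.19 + delivery 996.32 = 29038.06
Buyer's account: 0.00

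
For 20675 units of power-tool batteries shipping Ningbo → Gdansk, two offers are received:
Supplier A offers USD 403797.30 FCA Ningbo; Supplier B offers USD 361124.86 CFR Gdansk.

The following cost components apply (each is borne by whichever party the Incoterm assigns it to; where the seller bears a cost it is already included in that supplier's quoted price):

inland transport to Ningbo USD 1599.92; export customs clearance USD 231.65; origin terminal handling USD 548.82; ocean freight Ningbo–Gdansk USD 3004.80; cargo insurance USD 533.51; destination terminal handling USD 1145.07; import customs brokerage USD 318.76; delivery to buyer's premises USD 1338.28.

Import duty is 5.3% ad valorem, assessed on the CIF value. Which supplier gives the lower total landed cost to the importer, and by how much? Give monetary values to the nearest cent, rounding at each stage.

Supplier B is cheaper by USD 48676.04

Supplier A (FCA):
CIF value = FCA price + origin terminal + freight + insurance = 403797.30 + 548.82 + 3004.80 + 533.51 = 407884.43
Import duty = 407884.43 × 5.3% = 21617.87
Buyer bears (A): 548.82 + 3004.80 + 533.51 + 1145.07 + 318.76 + 1338.28 = 6889.24
Landed cost (A) = invoice 403797.30 + 6889.24 + duty 21617.87 = 432304.41
Supplier B (CFR):
CIF value = CFR price + insurance = 361124.86 + 533.51 = 361658.37
Import duty = 361658.37 × 5.3% = 19167.89
Buyer bears (B): 533.51 + 1145.07 + 318.76 + 1338.28 = 3335.62
Landed cost (B) = invoice 361124.86 + 3335.62 + duty 19167.89 = 383628.37
Difference = |432304.41 − 383628.37| = 48676.04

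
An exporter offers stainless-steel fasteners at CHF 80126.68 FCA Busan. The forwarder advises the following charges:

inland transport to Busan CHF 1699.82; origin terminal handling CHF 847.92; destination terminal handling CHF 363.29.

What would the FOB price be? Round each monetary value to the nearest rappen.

FOB price: CHF 80974.60

Not relevant to the conversion: inland to port — on the seller under both FCA and FOB; already in the FCA price and stays in the FOB price. destination terminal — on the buyer under both terms; not part of either seller's price.
From FCA to FOB, the seller additionally bears: origin terminal.
FOB price = 80126.68 + 847.92 = 80974.60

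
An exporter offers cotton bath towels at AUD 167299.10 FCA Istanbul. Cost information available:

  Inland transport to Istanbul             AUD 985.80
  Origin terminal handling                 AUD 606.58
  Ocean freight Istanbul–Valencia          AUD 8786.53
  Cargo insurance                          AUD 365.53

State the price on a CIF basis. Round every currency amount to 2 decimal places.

CIF price: AUD 177057.74

Not relevant to the conversion: inland to port — on the seller under both FCA and CIF; already in the FCA price and stays in the CIF price.
From FCA to CIF, the seller additionally bears: origin terminal, freight, insurance.
CIF price = 167299.10 + 606.58 + 8786.53 + 365.53 = 177057.74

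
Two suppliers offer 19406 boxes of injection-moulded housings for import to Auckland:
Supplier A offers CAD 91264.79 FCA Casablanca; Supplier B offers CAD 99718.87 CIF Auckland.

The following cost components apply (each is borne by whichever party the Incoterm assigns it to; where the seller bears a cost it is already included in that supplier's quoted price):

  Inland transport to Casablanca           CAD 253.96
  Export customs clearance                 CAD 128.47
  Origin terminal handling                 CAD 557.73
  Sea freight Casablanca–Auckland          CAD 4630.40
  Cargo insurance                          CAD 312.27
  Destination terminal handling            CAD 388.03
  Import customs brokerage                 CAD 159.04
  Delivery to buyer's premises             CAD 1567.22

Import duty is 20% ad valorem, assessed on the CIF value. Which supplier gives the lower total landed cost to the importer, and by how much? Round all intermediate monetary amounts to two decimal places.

Supplier A (FCA):
CIF value = FCA price + origin terminal + freight + insurance = 91264.79 + 557.73 + 4630.40 + 312.27 = 96765.19
Import duty = 96765.19 × 20% = 19353.04
Buyer bears (A): 557.73 + 4630.40 + 312.27 + 388.03 + 159.04 + 1567.22 = 7614.69
Landed cost (A) = invoice 91264.79 + 7614.69 + duty 19353.04 = 118232.52
Supplier B (CIF):
The CIF price already equals the CIF value: 99718.87
Import duty = 99718.87 × 20% = 19943.77
Buyer bears (B): 388.03 + 159.04 + 1567.22 = 2114.29
Landed cost (B) = invoice 99718.87 + 2114.29 + duty 19943.77 = 121776.93
Difference = |118232.52 − 121776.93| = 3544.41

Supplier A is cheaper by CAD 3544.41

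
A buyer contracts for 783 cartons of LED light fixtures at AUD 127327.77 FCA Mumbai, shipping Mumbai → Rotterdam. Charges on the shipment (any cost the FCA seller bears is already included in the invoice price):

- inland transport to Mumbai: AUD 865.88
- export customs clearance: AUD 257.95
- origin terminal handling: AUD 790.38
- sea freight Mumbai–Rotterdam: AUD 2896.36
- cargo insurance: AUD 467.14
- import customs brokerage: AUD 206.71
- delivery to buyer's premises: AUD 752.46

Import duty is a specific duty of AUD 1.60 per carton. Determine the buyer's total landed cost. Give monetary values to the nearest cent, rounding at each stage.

Total landed cost: AUD 133693.62

FCA: the seller delivers export-cleared goods to the carrier; the buyer bears costs from that point.
Already in the invoice (seller's account under FCA): inland to port, export clearance — exclude.
CIF value = FCA price + origin terminal + freight + insurance = 127327.77 + 790.38 + 2896.36 + 467.14 = 131481.65
Import duty = 783 × 1.60 = 1252.80
Buyer bears: origin terminal 790.38 + freight 2896.36 + insurance 467.14 + brokerage 206.71 + delivery 752.46 + duty 1252.80 = 6365.85
Landed cost = invoice 127327.77 + 6365.85 = 133693.62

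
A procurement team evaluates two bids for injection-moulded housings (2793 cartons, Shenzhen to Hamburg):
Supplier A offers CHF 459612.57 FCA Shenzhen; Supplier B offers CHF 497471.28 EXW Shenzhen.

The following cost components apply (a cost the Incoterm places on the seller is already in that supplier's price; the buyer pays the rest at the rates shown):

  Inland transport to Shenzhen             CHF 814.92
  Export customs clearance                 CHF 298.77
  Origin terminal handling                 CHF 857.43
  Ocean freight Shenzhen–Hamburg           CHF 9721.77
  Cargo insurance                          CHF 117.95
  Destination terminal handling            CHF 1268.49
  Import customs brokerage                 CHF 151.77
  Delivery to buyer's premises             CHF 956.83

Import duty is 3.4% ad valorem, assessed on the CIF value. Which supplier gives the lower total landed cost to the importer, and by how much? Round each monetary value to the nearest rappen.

Supplier A is cheaper by CHF 40297.46

Supplier A (FCA):
CIF value = FCA price + origin terminal + freight + insurance = 459612.57 + 857.43 + 9721.77 + 117.95 = 470309.72
Import duty = 470309.72 × 3.4% = 15990.53
Buyer bears (A): 857.43 + 9721.77 + 117.95 + 1268.49 + 151.77 + 956.83 = 13074.24
Landed cost (A) = invoice 459612.57 + 13074.24 + duty 15990.53 = 488677.34
Supplier B (EXW):
CIF value = EXW price + inland to port + export clearance + origin terminal + freight + insurance = 497471.28 + 814.92 + 298.77 + 857.43 + 9721.77 + 117.95 = 509282.12
Import duty = 509282.12 × 3.4% = 17315.59
Buyer bears (B): 814.92 + 298.77 + 857.43 + 9721.77 + 117.95 + 1268.49 + 151.77 + 956.83 = 14187.93
Landed cost (B) = invoice 497471.28 + 14187.93 + duty 17315.59 = 528974.80
Difference = |488677.34 − 528974.80| = 40297.46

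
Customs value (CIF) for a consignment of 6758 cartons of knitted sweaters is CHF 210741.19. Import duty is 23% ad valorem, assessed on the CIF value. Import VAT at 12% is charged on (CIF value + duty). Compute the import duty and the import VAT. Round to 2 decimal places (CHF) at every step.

Import duty: CHF 48470.47; import VAT: CHF 31105.40

Import duty = 210741.19 × 23% = 48470.47
VAT base = CIF + duty = 210741.19 + 48470.47 = 259211.66
Import VAT = 259211.66 × 12% = 31105.40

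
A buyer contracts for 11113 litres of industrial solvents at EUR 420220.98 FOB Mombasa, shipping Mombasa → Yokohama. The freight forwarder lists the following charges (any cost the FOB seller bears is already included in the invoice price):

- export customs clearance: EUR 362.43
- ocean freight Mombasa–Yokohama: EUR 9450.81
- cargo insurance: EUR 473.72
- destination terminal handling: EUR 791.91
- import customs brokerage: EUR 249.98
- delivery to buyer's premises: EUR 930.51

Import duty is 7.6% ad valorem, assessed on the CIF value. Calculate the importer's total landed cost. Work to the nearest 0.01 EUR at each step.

Total landed cost: EUR 464808.97

FOB: the seller bears costs until goods are on board at the origin port; the buyer bears freight, insurance and all costs thereafter.
Already in the invoice (seller's account under FOB): export clearance — exclude.
CIF value = FOB price + freight + insurance = 420220.98 + 9450.81 + 473.72 = 430145.51
Import duty = 430145.51 × 7.6% = 32691.06
Buyer bears: freight 9450.81 + insurance 473.72 + destination terminal 791.91 + brokerage 249.98 + delivery 930.51 + duty 32691.06 = 44587.99
Landed cost = invoice 420220.98 + 44587.99 = 464808.97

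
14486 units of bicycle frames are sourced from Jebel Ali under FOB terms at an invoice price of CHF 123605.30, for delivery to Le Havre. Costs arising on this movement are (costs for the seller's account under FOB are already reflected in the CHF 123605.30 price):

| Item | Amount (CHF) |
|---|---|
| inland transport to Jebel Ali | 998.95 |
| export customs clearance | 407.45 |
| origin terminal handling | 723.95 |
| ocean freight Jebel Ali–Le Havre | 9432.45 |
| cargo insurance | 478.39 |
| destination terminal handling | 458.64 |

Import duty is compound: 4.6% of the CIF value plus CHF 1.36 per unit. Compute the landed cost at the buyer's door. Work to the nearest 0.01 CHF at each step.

Total landed cost: CHF 159817.48

FOB: the seller bears costs until goods are on board at the origin port; the buyer bears freight, insurance and all costs thereafter.
Already in the invoice (seller's account under FOB): inland to port, export clearance, origin terminal — exclude.
CIF value = FOB price + freight + insurance = 123605.30 + 9432.45 + 478.39 = 133516.14
Ad valorem component: 133516.14 × 4.6% = 6141.74
Specific component: 14486 × 1.36 = 19700.96
Import duty = 6141.74 + 19700.96 = 25842.70
Buyer bears: freight 9432.45 + insurance 478.39 + destination terminal 458.64 + duty 25842.70 = 36212.18
Landed cost = invoice 123605.30 + 36212.18 = 159817.48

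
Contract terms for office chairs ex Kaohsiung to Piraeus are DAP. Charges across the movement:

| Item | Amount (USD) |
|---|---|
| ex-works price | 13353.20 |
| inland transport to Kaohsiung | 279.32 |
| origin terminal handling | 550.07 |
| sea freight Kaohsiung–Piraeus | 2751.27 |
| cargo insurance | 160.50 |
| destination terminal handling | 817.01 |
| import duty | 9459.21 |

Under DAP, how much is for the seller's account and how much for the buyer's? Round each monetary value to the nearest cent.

Seller: USD 17911.37; buyer: USD 9459.21

DAP: the seller bears all costs to the named destination except import duty and clearance.
Seller's account: goods 13353.20 + inland to port 279.32 + origin terminal 550.07 + freight 2751.27 + insurance 160.50 + destination terminal 817.01 = 17911.37
Buyer's account: duty 9459.21 = 9459.21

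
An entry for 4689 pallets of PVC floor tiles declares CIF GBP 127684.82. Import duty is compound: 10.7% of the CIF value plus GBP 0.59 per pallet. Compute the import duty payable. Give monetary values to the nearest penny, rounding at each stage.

Ad valorem component: 127684.82 × 10.7% = 13662.28
Specific component: 4689 × 0.59 = 2766.51
Import duty = 13662.28 + 2766.51 = 16428.79

Import duty: GBP 16428.79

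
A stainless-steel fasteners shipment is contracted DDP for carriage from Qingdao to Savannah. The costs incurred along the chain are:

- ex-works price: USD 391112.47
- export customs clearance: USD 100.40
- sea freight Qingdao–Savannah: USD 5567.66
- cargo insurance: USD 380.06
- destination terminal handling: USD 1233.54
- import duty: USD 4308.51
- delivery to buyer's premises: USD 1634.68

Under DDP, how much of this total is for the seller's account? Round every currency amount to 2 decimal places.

DDP: the seller bears all costs including import duty.
Seller's account: goods 391112.47 + export clearance 100.40 + freight 5567.66 + insurance 380.06 + destination terminal 1233.54 + duty 4308.51 + delivery 1634.68 = 404337.32
Buyer's account: 0.00

Seller's account: USD 404337.32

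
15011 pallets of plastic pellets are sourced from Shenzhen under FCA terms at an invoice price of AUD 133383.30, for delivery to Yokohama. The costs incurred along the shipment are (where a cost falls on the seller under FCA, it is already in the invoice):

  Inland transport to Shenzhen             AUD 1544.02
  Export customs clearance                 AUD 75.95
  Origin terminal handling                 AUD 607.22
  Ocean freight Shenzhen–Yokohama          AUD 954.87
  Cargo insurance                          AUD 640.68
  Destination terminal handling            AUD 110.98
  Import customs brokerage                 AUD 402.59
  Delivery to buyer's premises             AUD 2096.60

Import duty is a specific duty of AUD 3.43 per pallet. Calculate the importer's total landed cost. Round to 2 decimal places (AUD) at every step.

Total landed cost: AUD 189683.97

FCA: the seller delivers export-cleared goods to the carrier; the buyer bears costs from that point.
Already in the invoice (seller's account under FCA): inland to port, export clearance — exclude.
CIF value = FCA price + origin terminal + freight + insurance = 133383.30 + 607.22 + 954.87 + 640.68 = 135586.07
Import duty = 15011 × 3.43 = 51487.73
Buyer bears: origin terminal 607.22 + freight 954.87 + insurance 640.68 + destination terminal 110.98 + brokerage 402.59 + delivery 2096.60 + duty 51487.73 = 56300.67
Landed cost = invoice 133383.30 + 56300.67 = 189683.97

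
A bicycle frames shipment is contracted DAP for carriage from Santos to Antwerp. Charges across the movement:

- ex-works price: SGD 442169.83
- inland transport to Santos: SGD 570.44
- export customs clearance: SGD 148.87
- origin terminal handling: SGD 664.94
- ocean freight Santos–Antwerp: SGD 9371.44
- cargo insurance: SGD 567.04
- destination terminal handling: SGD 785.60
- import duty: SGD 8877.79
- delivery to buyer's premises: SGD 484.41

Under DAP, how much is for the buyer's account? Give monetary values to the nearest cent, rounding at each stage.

DAP: the seller bears all costs to the named destination except import duty and clearance.
Seller's account: goods 442169.83 + inland to port 570.44 + export clearance 148.87 + origin terminal 664.94 + freight 9371.44 + insurance 567.04 + destination terminal 785.60 + delivery 484.41 = 454762.57
Buyer's account: duty 8877.79 = 8877.79

Buyer's account: SGD 8877.79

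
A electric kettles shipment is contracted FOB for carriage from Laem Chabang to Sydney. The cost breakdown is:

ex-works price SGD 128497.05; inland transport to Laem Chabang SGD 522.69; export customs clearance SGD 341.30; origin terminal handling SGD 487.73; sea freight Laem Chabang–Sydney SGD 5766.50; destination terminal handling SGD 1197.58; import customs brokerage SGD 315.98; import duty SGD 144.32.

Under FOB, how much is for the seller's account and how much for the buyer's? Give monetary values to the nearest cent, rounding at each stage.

Seller: SGD 129848.77; buyer: SGD 7424.38

FOB: the seller bears costs until goods are on board at the origin port; the buyer bears freight, insurance and all costs thereafter.
Seller's account: goods 128497.05 + inland to port 522.69 + export clearance 341.30 + origin terminal 487.73 = 129848.77
Buyer's account: freight 5766.50 + destination terminal 1197.58 + brokerage 315.98 + duty 144.32 = 7424.38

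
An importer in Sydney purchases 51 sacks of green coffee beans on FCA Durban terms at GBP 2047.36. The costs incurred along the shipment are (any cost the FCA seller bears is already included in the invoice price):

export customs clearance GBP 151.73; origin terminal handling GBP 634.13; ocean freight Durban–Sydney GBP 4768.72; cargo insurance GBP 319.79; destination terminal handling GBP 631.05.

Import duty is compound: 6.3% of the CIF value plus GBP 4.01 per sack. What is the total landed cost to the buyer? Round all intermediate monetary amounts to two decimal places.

Total landed cost: GBP 9095.07

FCA: the seller delivers export-cleared goods to the carrier; the buyer bears costs from that point.
Already in the invoice (seller's account under FCA): export clearance — exclude.
CIF value = FCA price + origin terminal + freight + insurance = 2047.36 + 634.13 + 4768.72 + 319.79 = 7770.00
Ad valorem component: 7770.00 × 6.3% = 489.51
Specific component: 51 × 4.01 = 204.51
Import duty = 489.51 + 204.51 = 694.02
Buyer bears: origin terminal 634.13 + freight 4768.72 + insurance 319.79 + destination terminal 631.05 + duty 694.02 = 7047.71
Landed cost = invoice 2047.36 + 7047.71 = 9095.07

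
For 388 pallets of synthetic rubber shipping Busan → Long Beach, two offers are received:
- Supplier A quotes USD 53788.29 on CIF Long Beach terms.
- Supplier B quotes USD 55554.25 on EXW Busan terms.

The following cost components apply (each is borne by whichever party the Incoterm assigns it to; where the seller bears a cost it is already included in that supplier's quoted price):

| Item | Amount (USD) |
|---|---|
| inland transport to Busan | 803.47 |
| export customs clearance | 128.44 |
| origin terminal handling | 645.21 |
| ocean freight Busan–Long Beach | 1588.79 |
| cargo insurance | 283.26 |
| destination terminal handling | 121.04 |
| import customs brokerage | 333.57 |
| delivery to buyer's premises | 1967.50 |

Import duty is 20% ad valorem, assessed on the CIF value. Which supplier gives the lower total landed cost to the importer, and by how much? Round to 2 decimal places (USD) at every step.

Supplier A is cheaper by USD 6258.15

Supplier A (CIF):
The CIF price already equals the CIF value: 53788.29
Import duty = 53788.29 × 20% = 10757.66
Buyer bears (A): 121.04 + 333.57 + 1967.50 = 2422.11
Landed cost (A) = invoice 53788.29 + 2422.11 + duty 10757.66 = 66968.06
Supplier B (EXW):
CIF value = EXW price + inland to port + export clearance + origin terminal + freight + insurance = 55554.25 + 803.47 + 128.44 + 645.21 + 1588.79 + 283.26 = 59003.42
Import duty = 59003.42 × 20% = 11800.68
Buyer bears (B): 803.47 + 128.44 + 645.21 + 1588.79 + 283.26 + 121.04 + 333.57 + 1967.50 = 5871.28
Landed cost (B) = invoice 55554.25 + 5871.28 + duty 11800.68 = 73226.21
Difference = |66968.06 − 73226.21| = 6258.15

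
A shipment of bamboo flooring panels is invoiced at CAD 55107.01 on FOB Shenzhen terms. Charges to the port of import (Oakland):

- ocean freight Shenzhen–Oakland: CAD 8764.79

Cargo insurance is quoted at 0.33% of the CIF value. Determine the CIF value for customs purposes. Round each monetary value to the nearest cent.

CIF value: CAD 64083.27

Let C be the CIF value. C = FOB price + freight + 0.33% × C
C − 0.33% × C = 55107.01 + 8764.79
0.9967 × C = 63871.80
C = 63871.80 / 0.9967 = 64083.27
Insurance premium = 0.33% × 64083.27 = 211.47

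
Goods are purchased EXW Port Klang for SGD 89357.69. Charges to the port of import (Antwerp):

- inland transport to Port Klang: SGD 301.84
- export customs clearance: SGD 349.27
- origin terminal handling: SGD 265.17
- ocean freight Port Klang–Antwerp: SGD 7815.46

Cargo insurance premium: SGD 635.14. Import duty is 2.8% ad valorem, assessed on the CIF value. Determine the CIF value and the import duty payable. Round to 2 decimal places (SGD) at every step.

CIF value: SGD 98724.57; import duty: SGD 2764.29

CIF = EXW price + pre-shipment costs + freight + insurance
CIF = 89357.69 + 301.84 + 349.27 + 265.17 + 7815.46 + 635.14 = 98724.57
Import duty = 98724.57 × 2.8% = 2764.29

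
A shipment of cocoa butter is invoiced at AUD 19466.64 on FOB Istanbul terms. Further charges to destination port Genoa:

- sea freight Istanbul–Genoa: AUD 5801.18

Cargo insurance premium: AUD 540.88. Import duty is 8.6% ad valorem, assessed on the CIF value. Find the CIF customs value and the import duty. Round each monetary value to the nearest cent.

CIF = FOB price + freight + insurance
CIF = 19466.64 + 5801.18 + 540.88 = 25808.70
Import duty = 25808.70 × 8.6% = 2219.55

CIF value: AUD 25808.70; import duty: AUD 2219.55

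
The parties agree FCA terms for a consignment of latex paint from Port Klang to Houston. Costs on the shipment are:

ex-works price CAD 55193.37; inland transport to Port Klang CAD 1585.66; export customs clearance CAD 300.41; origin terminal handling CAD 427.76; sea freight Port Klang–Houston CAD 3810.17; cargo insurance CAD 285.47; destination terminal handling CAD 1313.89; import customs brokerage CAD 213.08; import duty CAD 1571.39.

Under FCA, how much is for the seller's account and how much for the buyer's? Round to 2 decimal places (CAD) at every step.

Seller: CAD 57079.44; buyer: CAD 7621.76

FCA: the seller delivers export-cleared goods to the carrier; the buyer bears costs from that point.
Seller's account: goods 55193.37 + inland to port 1585.66 + export clearance 300.41 = 57079.44
Buyer's account: origin terminal 427.76 + freight 3810.17 + insurance 285.47 + destination terminal 1313.89 + brokerage 213.08 + duty 1571.39 = 7621.76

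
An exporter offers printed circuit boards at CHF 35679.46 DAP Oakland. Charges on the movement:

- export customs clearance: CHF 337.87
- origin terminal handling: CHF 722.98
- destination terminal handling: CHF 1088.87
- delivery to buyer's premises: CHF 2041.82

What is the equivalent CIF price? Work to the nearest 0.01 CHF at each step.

Not relevant to the conversion: origin terminal, export clearance — on the seller under both DAP and CIF; already in the DAP price and stays in the CIF price.
From DAP to CIF, the seller no longer bears: destination terminal, delivery.
CIF price = 35679.46 − 1088.87 − 2041.82 = 32548.77

CIF price: CHF 32548.77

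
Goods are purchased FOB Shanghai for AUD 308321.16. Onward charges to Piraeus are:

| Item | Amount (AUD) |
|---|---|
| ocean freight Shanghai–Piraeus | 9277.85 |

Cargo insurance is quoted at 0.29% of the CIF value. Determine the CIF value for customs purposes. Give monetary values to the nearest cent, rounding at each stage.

CIF value: AUD 318522.73

Let C be the CIF value. C = FOB price + freight + 0.29% × C
C − 0.29% × C = 308321.16 + 9277.85
0.9971 × C = 317599.01
C = 317599.01 / 0.9971 = 318522.73
Insurance premium = 0.29% × 318522.73 = 923.72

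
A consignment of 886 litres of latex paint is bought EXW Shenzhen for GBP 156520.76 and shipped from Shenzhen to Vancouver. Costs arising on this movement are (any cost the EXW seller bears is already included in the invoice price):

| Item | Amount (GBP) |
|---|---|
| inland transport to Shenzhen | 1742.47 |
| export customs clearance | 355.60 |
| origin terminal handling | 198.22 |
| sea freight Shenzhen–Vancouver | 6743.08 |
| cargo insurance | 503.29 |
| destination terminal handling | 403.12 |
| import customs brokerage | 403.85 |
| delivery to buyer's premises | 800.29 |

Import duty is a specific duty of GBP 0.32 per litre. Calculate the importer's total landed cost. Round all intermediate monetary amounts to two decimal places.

Total landed cost: GBP 167954.20

EXW: the seller makes goods available at their premises; the buyer bears all onward costs.
CIF value = EXW price + inland to port + export clearance + origin terminal + freight + insurance = 156520.76 + 1742.47 + 355.60 + 198.22 + 6743.08 + 503.29 = 166063.42
Import duty = 886 × 0.32 = 283.52
Buyer bears: inland to port 1742.47 + export clearance 355.60 + origin terminal 198.22 + freight 6743.08 + insurance 503.29 + destination terminal 403.12 + brokerage 403.85 + delivery 800.29 + duty 283.52 = 11433.44
Landed cost = invoice 156520.76 + 11433.44 = 167954.20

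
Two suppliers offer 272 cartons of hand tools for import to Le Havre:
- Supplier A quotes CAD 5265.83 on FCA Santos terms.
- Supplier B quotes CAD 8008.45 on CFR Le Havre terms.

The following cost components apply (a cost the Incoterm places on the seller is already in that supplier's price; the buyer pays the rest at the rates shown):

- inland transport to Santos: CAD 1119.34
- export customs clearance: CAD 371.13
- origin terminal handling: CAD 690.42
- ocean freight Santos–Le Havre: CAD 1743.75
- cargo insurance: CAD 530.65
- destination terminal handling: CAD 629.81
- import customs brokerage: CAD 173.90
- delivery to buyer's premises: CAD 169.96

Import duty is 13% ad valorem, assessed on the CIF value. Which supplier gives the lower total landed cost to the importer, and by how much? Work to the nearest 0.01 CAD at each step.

Supplier A is cheaper by CAD 348.55

Supplier A (FCA):
CIF value = FCA price + origin terminal + freight + insurance = 5265.83 + 690.42 + 1743.75 + 530.65 = 8230.65
Import duty = 8230.65 × 13% = 1069.98
Buyer bears (A): 690.42 + 1743.75 + 530.65 + 629.81 + 173.90 + 169.96 = 3938.49
Landed cost (A) = invoice 5265.83 + 3938.49 + duty 1069.98 = 10274.30
Supplier B (CFR):
CIF value = CFR price + insurance = 8008.45 + 530.65 = 8539.10
Import duty = 8539.10 × 13% = 1110.08
Buyer bears (B): 530.65 + 629.81 + 173.90 + 169.96 = 1504.32
Landed cost (B) = invoice 8008.45 + 1504.32 + duty 1110.08 = 10622.85
Difference = |10274.30 − 10622.85| = 348.55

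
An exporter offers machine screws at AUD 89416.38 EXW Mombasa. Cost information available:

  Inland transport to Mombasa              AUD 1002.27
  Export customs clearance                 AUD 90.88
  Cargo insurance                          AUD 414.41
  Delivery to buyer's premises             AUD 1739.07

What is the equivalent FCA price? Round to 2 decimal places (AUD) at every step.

Not relevant to the conversion: delivery, insurance — on the buyer under both terms; not part of either seller's price.
From EXW to FCA, the seller additionally bears: inland to port, export clearance.
FCA price = 89416.38 + 1002.27 + 90.88 = 90509.53

FCA price: AUD 90509.53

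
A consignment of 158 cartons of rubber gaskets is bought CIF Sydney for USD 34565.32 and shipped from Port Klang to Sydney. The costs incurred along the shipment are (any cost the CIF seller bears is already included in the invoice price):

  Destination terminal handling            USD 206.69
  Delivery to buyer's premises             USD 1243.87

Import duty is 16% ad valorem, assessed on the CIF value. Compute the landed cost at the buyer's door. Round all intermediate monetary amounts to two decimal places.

CIF: the seller pays costs through ocean freight and marine insurance to the destination port.
The CIF price already equals the CIF value: 34565.32
Import duty = 34565.32 × 16% = 5530.45
Buyer bears: destination terminal 206.69 + delivery 1243.87 + duty 5530.45 = 6981.01
Landed cost = invoice 34565.32 + 6981.01 = 41546.33

Total landed cost: USD 41546.33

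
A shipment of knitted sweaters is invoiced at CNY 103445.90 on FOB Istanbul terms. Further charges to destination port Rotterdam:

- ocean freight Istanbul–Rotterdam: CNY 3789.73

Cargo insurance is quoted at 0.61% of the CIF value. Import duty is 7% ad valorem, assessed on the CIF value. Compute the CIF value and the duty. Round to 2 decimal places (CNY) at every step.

Let C be the CIF value. C = FOB price + freight + 0.61% × C
C − 0.61% × C = 103445.90 + 3789.73
0.9939 × C = 107235.63
C = 107235.63 / 0.9939 = 107893.78
Insurance premium = 0.61% × 107893.78 = 658.15
Import duty = 107893.78 × 7% = 7552.56

CIF value: CNY 107893.78; import duty: CNY 7552.56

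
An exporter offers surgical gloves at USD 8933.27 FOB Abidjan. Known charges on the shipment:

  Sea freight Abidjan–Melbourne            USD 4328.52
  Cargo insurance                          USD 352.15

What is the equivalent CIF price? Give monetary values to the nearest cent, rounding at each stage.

From FOB to CIF, the seller additionally bears: freight, insurance.
CIF price = 8933.27 + 4328.52 + 352.15 = 13613.94

CIF price: USD 13613.94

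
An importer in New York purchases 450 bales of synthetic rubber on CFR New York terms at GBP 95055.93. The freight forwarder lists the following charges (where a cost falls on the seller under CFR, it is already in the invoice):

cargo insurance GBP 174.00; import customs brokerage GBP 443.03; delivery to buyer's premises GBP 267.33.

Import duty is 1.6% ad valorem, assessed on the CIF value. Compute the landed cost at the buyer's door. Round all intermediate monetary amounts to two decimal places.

Total landed cost: GBP 97463.97

CFR: the seller pays costs through ocean freight to the destination port, but not insurance.
CIF value = CFR price + insurance = 95055.93 + 174.00 = 95229.93
Import duty = 95229.93 × 1.6% = 1523.68
Buyer bears: insurance 174.00 + brokerage 443.03 + delivery 267.33 + duty 1523.68 = 2408.04
Landed cost = invoice 95055.93 + 2408.04 = 97463.97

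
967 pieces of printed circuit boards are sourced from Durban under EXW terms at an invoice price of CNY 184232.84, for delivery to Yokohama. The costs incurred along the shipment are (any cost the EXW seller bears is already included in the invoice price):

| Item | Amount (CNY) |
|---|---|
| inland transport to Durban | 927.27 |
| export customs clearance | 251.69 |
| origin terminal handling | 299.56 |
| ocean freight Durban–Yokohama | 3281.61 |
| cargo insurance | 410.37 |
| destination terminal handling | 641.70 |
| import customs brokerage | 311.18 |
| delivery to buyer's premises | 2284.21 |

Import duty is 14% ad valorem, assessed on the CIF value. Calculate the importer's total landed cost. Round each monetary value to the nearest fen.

Total landed cost: CNY 219156.90

EXW: the seller makes goods available at their premises; the buyer bears all onward costs.
CIF value = EXW price + inland to port + export clearance + origin terminal + freight + insurance = 184232.84 + 927.27 + 251.69 + 299.56 + 3281.61 + 410.37 = 189403.34
Import duty = 189403.34 × 14% = 26516.47
Buyer bears: inland to port 927.27 + export clearance 251.69 + origin terminal 299.56 + freight 3281.61 + insurance 410.37 + destination terminal 641.70 + brokerage 311.18 + delivery 2284.21 + duty 26516.47 = 34924.06
Landed cost = invoice 184232.84 + 34924.06 = 219156.90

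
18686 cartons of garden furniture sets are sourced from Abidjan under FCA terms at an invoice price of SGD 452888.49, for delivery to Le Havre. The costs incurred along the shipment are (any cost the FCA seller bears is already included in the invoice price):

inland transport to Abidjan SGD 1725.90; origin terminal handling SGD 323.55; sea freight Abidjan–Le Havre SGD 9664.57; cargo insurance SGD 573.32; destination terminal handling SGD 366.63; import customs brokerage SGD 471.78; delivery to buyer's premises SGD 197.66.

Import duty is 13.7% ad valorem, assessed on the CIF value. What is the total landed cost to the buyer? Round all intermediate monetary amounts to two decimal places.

Total landed cost: SGD 527978.64

FCA: the seller delivers export-cleared goods to the carrier; the buyer bears costs from that point.
Already in the invoice (seller's account under FCA): inland to port — exclude.
CIF value = FCA price + origin terminal + freight + insurance = 452888.49 + 323.55 + 9664.57 + 573.32 = 463449.93
Import duty = 463449.93 × 13.7% = 63492.64
Buyer bears: origin terminal 323.55 + freight 9664.57 + insurance 573.32 + destination terminal 366.63 + brokerage 471.78 + delivery 197.66 + duty 63492.64 = 75090.15
Landed cost = invoice 452888.49 + 75090.15 = 527978.64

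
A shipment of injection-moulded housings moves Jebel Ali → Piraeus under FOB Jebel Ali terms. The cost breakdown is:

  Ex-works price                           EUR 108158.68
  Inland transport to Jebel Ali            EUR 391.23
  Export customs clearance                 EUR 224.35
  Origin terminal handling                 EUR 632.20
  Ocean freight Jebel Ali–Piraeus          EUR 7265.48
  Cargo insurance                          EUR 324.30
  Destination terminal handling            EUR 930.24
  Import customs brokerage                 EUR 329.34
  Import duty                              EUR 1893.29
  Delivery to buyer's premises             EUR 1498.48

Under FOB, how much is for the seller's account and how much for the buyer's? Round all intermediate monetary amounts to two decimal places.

Seller: EUR 109406.46; buyer: EUR 12241.13

FOB: the seller bears costs until goods are on board at the origin port; the buyer bears freight, insurance and all costs thereafter.
Seller's account: goods 108158.68 + inland to port 391.23 + export clearance 224.35 + origin terminal 632.20 = 109406.46
Buyer's account: freight 7265.48 + insurance 324.30 + destination terminal 930.24 + brokerage 329.34 + duty 1893.29 + delivery 1498.48 = 12241.13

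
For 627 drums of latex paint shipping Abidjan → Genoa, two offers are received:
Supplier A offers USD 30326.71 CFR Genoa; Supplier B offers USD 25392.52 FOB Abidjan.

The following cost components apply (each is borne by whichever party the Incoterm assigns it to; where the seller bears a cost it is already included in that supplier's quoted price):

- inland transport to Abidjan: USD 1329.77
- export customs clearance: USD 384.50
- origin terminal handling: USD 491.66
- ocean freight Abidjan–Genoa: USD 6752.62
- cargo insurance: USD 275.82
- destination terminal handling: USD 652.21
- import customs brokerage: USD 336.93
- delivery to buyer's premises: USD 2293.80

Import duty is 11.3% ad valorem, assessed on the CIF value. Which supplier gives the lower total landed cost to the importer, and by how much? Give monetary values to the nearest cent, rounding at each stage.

Supplier A is cheaper by USD 2023.91

Supplier A (CFR):
CIF value = CFR price + insurance = 30326.71 + 275.82 = 30602.53
Import duty = 30602.53 × 11.3% = 3458.09
Buyer bears (A): 275.82 + 652.21 + 336.93 + 2293.80 = 3558.76
Landed cost (A) = invoice 30326.71 + 3558.76 + duty 3458.09 = 37343.56
Supplier B (FOB):
CIF value = FOB price + freight + insurance = 25392.52 + 6752.62 + 275.82 = 32420.96
Import duty = 32420.96 × 11.3% = 3663.57
Buyer bears (B): 6752.62 + 275.82 + 652.21 + 336.93 + 2293.80 = 10311.38
Landed cost (B) = invoice 25392.52 + 10311.38 + duty 3663.57 = 39367.47
Difference = |37343.56 − 39367.47| = 2023.91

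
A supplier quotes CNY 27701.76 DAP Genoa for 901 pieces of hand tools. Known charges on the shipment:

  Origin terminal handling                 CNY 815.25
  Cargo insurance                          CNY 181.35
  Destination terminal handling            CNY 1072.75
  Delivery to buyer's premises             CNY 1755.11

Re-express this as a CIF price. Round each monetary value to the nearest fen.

Not relevant to the conversion: origin terminal, insurance — on the seller under both DAP and CIF; already in the DAP price and stays in the CIF price.
From DAP to CIF, the seller no longer bears: destination terminal, delivery.
CIF price = 27701.76 − 1072.75 − 1755.11 = 24873.90

CIF price: CNY 24873.90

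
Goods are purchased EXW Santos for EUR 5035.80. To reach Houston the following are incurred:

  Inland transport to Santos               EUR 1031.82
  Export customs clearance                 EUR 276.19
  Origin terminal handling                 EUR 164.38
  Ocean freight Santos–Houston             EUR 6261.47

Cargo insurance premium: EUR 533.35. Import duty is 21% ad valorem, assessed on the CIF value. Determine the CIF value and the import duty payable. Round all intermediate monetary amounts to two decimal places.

CIF = EXW price + pre-shipment costs + freight + insurance
CIF = 5035.80 + 1031.82 + 276.19 + 164.38 + 6261.47 + 533.35 = 13303.01
Import duty = 13303.01 × 21% = 2793.63

CIF value: EUR 13303.01; import duty: EUR 2793.63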